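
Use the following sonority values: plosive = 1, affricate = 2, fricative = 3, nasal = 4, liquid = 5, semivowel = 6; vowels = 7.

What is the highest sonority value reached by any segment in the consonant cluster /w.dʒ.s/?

6

/w/ — semivowel, sonority 6.
/dʒ/ — affricate, sonority 2.
/s/ — fricative, sonority 3.
The maximum is 6.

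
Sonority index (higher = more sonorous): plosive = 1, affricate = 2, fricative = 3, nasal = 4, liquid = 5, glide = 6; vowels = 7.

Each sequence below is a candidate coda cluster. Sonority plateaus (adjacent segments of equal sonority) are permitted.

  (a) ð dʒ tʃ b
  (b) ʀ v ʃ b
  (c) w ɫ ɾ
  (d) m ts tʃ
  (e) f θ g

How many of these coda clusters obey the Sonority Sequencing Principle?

(a) sonority 3-2-2-1: well-formed.
(b) sonority 5-3-3-1: well-formed.
(c) sonority 6-5-5: well-formed.
(d) sonority 4-2-2: well-formed.
(e) sonority 3-3-1: well-formed.

5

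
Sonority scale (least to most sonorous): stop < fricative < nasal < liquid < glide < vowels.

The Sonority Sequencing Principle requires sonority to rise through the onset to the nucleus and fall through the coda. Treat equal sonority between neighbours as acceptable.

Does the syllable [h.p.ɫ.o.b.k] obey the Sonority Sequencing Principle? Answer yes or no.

no

Onset: /h/ is a fricative (sonority 2), /p/ is a stop (sonority 1), /ɫ/ is a liquid (sonority 4); then the nucleus /o/ (sonority 6).
Onset profile 2-1-4-6 — does not rise throughout.
Coda: /b/ is a stop (sonority 1), /k/ is a stop (sonority 1).
Coda profile 6-1-1 — falls from the nucleus.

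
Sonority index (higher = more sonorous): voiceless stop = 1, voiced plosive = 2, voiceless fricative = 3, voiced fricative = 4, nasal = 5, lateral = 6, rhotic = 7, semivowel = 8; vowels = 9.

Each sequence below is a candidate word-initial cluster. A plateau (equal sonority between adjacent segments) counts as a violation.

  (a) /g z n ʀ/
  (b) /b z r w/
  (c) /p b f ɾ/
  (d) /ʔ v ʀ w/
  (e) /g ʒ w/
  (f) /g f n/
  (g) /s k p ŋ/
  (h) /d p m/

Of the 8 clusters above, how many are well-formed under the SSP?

6

(a) sonority 2-4-5-7: well-formed.
(b) sonority 2-4-7-8: well-formed.
(c) sonority 1-2-3-7: well-formed.
(d) sonority 1-4-7-8: well-formed.
(e) sonority 2-4-8: well-formed.
(f) sonority 2-3-5: well-formed.
(g) sonority 3-1-1-5: ill-formed.
(h) sonority 2-1-5: ill-formed.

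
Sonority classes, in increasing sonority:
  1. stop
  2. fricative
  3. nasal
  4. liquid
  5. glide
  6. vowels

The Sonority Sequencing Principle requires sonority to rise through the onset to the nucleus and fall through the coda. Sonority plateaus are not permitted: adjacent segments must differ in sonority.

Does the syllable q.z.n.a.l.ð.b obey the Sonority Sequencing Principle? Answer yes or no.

Onset: /q/ is a stop (sonority 1), /z/ is a fricative (sonority 2), /n/ is a nasal (sonority 3); then the nucleus /a/ (sonority 6).
Onset profile 1-2-3-6 — rises to the nucleus.
Coda: /l/ is a liquid (sonority 4), /ð/ is a fricative (sonority 2), /b/ is a stop (sonority 1).
Coda profile 6-4-2-1 — falls from the nucleus.

yes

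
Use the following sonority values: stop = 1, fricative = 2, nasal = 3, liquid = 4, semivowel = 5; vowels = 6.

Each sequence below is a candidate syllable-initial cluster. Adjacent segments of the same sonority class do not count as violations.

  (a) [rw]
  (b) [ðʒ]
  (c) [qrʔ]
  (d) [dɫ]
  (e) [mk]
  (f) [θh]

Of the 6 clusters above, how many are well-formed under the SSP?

(a) sonority 4-5: well-formed.
(b) sonority 2-2: well-formed.
(c) sonority 1-4-1: ill-formed.
(d) sonority 1-4: well-formed.
(e) sonority 3-1: ill-formed.
(f) sonority 2-2: well-formed.

4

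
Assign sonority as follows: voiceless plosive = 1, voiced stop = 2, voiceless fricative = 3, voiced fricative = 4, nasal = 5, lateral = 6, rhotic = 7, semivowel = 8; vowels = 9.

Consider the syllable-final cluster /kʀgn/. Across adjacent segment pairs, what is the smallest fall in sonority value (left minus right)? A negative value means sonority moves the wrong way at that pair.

/k/: voiceless plosive = 1.
/ʀ/: rhotic = 7.
/g/: voiced stop = 2.
/n/: nasal = 5.
/k/→/ʀ/: change -6.
/ʀ/→/g/: change +5.
/g/→/n/: change -3.
Minimum = -6.

-6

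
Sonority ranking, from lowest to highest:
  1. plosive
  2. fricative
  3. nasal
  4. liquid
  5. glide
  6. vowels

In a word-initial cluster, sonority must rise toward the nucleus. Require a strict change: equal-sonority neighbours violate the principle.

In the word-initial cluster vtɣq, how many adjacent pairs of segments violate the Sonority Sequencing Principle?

/v/ — fricative, sonority 2.
/t/ — plosive, sonority 1.
/ɣ/ — fricative, sonority 2.
/q/ — plosive, sonority 1.
/v/→/t/: 2→1 (does not rise) — violation.
/t/→/ɣ/: 1→2 (rises) — ok.
/ɣ/→/q/: 2→1 (does not rise) — violation.

2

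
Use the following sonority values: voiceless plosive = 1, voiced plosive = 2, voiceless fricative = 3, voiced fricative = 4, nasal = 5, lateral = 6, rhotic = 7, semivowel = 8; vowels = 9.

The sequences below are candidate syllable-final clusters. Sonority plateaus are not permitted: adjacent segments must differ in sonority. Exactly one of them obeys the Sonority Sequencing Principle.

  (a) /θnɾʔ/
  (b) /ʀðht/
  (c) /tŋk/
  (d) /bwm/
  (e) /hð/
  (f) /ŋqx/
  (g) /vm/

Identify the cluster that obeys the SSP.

b

(a) sonority 3-5-7-1: ill-formed.
(b) sonority 7-4-3-1: well-formed.
(c) sonority 1-5-1: ill-formed.
(d) sonority 2-8-5: ill-formed.
(e) sonority 3-4: ill-formed.
(f) sonority 5-1-3: ill-formed.
(g) sonority 4-5: ill-formed.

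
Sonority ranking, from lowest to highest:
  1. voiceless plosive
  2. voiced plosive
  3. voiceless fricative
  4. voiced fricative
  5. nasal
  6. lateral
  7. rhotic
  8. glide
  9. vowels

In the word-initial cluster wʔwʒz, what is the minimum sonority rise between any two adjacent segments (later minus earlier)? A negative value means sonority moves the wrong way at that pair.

-7

/w/ is a glide (sonority 8).
/ʔ/ is a voiceless plosive (sonority 1).
/w/ is a glide (sonority 8).
/ʒ/ is a voiced fricative (sonority 4).
/z/ is a voiced fricative (sonority 4).
/w/→/ʔ/: change -7.
/ʔ/→/w/: change +7.
/w/→/ʒ/: change -4.
/ʒ/→/z/: change +0.
Minimum = -7.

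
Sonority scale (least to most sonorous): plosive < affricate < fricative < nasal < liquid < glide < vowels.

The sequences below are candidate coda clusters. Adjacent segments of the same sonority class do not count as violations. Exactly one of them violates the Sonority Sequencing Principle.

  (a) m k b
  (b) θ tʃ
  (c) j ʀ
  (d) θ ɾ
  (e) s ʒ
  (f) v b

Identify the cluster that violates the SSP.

d

(a) 4-1-1 → obeys
(b) 3-2 → obeys
(c) 6-5 → obeys
(d) 3-5 → violates
(e) 3-3 → obeys
(f) 3-1 → obeys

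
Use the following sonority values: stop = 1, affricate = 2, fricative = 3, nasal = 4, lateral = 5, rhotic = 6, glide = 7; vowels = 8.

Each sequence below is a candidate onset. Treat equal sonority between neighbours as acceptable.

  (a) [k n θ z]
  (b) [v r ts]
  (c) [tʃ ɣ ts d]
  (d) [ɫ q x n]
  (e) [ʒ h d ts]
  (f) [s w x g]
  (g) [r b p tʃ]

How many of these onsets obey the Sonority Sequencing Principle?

(a) sonority 1-4-3-3: ill-formed.
(b) sonority 3-6-2: ill-formed.
(c) sonority 2-3-2-1: ill-formed.
(d) sonority 5-1-3-4: ill-formed.
(e) sonority 3-3-1-2: ill-formed.
(f) sonority 3-7-3-1: ill-formed.
(g) sonority 6-1-1-2: ill-formed.

0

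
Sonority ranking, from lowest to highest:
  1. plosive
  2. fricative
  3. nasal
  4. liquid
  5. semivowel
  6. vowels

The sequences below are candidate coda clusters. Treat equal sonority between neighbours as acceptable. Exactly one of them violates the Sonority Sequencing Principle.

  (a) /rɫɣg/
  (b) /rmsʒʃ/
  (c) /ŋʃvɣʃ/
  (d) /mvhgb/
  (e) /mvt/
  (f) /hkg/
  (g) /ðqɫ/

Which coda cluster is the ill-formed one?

(a) /rɫɣg/: profile 4-4-2-1 — obeys.
(b) /rmsʒʃ/: profile 4-3-2-2-2 — obeys.
(c) /ŋʃvɣʃ/: profile 3-2-2-2-2 — obeys.
(d) /mvhgb/: profile 3-2-2-1-1 — obeys.
(e) /mvt/: profile 3-2-1 — obeys.
(f) /hkg/: profile 2-1-1 — obeys.
(g) /ðqɫ/: profile 2-1-4 — violates.

g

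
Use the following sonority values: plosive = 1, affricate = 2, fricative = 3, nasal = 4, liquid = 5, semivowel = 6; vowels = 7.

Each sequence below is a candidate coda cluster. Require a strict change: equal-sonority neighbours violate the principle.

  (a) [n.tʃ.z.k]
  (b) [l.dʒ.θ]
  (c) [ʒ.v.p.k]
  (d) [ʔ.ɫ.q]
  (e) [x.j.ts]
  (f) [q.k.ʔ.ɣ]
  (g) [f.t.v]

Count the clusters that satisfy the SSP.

0

(a) 4-2-3-1 → violates
(b) 5-2-3 → violates
(c) 3-3-1-1 → violates
(d) 1-5-1 → violates
(e) 3-6-2 → violates
(f) 1-1-1-3 → violates
(g) 3-1-3 → violates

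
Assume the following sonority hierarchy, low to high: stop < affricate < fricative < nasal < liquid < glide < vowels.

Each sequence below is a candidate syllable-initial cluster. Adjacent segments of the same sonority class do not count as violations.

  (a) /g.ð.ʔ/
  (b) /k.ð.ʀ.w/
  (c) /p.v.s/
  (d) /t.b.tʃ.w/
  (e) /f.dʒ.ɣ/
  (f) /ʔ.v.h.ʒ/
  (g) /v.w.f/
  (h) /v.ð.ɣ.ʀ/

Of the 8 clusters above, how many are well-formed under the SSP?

5

(a) sonority 1-3-1: ill-formed.
(b) sonority 1-3-5-6: well-formed.
(c) sonority 1-3-3: well-formed.
(d) sonority 1-1-2-6: well-formed.
(e) sonority 3-2-3: ill-formed.
(f) sonority 1-3-3-3: well-formed.
(g) sonority 3-6-3: ill-formed.
(h) sonority 3-3-3-5: well-formed.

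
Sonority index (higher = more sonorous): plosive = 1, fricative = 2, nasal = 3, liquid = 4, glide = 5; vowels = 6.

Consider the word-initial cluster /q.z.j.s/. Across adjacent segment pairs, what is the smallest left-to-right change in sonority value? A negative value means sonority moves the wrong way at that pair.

-3

/q/ is a plosive (sonority 1).
/z/ is a fricative (sonority 2).
/j/ is a glide (sonority 5).
/s/ is a fricative (sonority 2).
/q/→/z/: change +1.
/z/→/j/: change +3.
/j/→/s/: change -3.
Minimum = -3.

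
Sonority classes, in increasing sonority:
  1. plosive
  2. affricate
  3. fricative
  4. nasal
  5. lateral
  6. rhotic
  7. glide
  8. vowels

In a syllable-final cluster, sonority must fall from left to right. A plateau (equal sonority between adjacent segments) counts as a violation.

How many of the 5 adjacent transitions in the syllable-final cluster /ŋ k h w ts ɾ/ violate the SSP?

/ŋ/ — nasal, sonority 4.
/k/ — plosive, sonority 1.
/h/ — fricative, sonority 3.
/w/ — glide, sonority 7.
/ts/ — affricate, sonority 2.
/ɾ/ — rhotic, sonority 6.
/ŋ/→/k/: 4→1 (falls) — ok.
/k/→/h/: 1→3 (does not fall) — violation.
/h/→/w/: 3→7 (does not fall) — violation.
/w/→/ts/: 7→2 (falls) — ok.
/ts/→/ɾ/: 2→6 (does not fall) — violation.

3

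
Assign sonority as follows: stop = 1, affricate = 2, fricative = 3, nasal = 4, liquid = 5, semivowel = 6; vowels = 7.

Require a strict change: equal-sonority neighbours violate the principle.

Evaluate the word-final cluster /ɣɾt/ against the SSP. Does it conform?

/ɣ/: fricative = 3.
/ɾ/: liquid = 5.
/t/: stop = 1.
The profile is 3-5-1. Between /ɣ/ (3) and /ɾ/ (5) sonority does not fall, so the cluster violates the SSP.

no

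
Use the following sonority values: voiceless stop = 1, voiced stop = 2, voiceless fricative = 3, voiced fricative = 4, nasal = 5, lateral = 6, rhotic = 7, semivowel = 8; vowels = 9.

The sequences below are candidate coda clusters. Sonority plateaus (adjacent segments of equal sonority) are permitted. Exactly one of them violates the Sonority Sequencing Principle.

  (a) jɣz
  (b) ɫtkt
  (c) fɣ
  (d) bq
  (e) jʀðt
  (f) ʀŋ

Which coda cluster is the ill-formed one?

(a) jɣz: profile 8-4-4 — obeys.
(b) ɫtkt: profile 6-1-1-1 — obeys.
(c) fɣ: profile 3-4 — violates.
(d) bq: profile 2-1 — obeys.
(e) jʀðt: profile 8-7-4-1 — obeys.
(f) ʀŋ: profile 7-5 — obeys.

c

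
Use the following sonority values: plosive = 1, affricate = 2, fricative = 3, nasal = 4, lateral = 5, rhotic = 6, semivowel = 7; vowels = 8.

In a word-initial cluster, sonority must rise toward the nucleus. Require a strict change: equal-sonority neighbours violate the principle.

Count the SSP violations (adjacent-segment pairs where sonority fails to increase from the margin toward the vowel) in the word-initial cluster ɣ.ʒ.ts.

/ɣ/ is a fricative (sonority 3).
/ʒ/ is a fricative (sonority 3).
/ts/ is an affricate (sonority 2).
/ɣ/→/ʒ/: 3→3 (plateau) — violation.
/ʒ/→/ts/: 3→2 (does not rise) — violation.

2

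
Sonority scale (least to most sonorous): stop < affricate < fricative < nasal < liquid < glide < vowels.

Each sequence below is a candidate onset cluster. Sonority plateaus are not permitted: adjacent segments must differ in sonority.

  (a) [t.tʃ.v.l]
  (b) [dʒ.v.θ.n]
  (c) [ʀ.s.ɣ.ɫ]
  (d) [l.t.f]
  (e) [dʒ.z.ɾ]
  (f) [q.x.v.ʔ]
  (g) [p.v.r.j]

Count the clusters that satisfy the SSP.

3

(a) 1-2-3-5 → obeys
(b) 2-3-3-4 → violates
(c) 5-3-3-5 → violates
(d) 5-1-3 → violates
(e) 2-3-5 → obeys
(f) 1-3-3-1 → violates
(g) 1-3-5-6 → obeys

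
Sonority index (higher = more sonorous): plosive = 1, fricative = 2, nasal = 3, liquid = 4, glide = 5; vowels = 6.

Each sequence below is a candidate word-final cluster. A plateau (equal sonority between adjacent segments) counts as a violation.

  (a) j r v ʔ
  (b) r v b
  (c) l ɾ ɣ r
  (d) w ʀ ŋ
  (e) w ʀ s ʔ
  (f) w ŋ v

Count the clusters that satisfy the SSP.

5

(a) j r v ʔ: profile 5-4-2-1 — obeys.
(b) r v b: profile 4-2-1 — obeys.
(c) l ɾ ɣ r: profile 4-4-2-4 — violates.
(d) w ʀ ŋ: profile 5-4-3 — obeys.
(e) w ʀ s ʔ: profile 5-4-2-1 — obeys.
(f) w ŋ v: profile 5-3-2 — obeys.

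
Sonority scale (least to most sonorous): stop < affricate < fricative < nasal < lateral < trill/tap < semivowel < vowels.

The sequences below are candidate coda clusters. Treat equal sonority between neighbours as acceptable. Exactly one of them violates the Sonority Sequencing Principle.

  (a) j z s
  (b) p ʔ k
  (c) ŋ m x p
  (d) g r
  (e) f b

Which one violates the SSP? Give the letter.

(a) 7-3-3 → obeys
(b) 1-1-1 → obeys
(c) 4-4-3-1 → obeys
(d) 1-6 → violates
(e) 3-1 → obeys

d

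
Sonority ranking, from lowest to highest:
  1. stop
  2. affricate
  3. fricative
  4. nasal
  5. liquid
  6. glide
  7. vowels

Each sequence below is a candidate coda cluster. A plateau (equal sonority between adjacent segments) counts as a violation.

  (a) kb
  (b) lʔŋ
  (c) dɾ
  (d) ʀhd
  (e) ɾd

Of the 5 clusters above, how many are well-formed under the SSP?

2

(a) sonority 1-1: ill-formed.
(b) sonority 5-1-4: ill-formed.
(c) sonority 1-5: ill-formed.
(d) sonority 5-3-1: well-formed.
(e) sonority 5-1: well-formed.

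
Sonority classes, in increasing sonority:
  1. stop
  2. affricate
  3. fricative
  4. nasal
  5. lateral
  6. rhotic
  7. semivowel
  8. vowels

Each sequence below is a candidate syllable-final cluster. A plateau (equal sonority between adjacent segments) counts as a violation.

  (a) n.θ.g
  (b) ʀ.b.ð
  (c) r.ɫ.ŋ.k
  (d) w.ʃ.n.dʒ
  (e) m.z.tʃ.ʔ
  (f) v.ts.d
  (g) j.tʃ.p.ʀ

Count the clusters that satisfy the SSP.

4

(a) n.θ.g: profile 4-3-1 — obeys.
(b) ʀ.b.ð: profile 6-1-3 — violates.
(c) r.ɫ.ŋ.k: profile 6-5-4-1 — obeys.
(d) w.ʃ.n.dʒ: profile 7-3-4-2 — violates.
(e) m.z.tʃ.ʔ: profile 4-3-2-1 — obeys.
(f) v.ts.d: profile 3-2-1 — obeys.
(g) j.tʃ.p.ʀ: profile 7-2-1-6 — violates.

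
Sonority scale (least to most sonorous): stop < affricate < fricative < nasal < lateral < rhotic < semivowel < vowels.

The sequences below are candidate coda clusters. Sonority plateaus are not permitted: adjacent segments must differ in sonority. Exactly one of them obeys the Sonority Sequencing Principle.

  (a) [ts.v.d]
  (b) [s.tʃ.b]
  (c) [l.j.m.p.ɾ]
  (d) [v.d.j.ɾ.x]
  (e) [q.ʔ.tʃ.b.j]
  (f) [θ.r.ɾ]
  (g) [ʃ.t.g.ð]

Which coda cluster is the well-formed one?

(a) sonority 2-3-1: ill-formed.
(b) sonority 3-2-1: well-formed.
(c) sonority 5-7-4-1-6: ill-formed.
(d) sonority 3-1-7-6-3: ill-formed.
(e) sonority 1-1-2-1-7: ill-formed.
(f) sonority 3-6-6: ill-formed.
(g) sonority 3-1-1-3: ill-formed.

b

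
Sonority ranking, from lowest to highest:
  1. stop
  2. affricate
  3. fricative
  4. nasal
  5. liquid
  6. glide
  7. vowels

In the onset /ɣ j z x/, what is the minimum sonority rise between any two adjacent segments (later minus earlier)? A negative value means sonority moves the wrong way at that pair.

/ɣ/ — fricative, sonority 3.
/j/ — glide, sonority 6.
/z/ — fricative, sonority 3.
/x/ — fricative, sonority 3.
/ɣ/→/j/: change +3.
/j/→/z/: change -3.
/z/→/x/: change +0.
Minimum = -3.

-3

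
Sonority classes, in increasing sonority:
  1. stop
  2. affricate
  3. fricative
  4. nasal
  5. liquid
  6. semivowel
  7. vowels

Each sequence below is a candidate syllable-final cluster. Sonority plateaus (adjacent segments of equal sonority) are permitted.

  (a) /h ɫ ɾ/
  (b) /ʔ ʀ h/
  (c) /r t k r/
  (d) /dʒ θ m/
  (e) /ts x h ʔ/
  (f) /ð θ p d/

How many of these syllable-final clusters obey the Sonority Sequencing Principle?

1

(a) 3-5-5 → violates
(b) 1-5-3 → violates
(c) 5-1-1-5 → violates
(d) 2-3-4 → violates
(e) 2-3-3-1 → violates
(f) 3-3-1-1 → obeys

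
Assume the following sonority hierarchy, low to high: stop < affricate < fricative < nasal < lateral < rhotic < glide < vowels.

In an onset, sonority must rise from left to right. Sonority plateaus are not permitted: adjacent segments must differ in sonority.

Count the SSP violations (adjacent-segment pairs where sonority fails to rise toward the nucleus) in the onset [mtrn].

2

/m/: nasal = 4.
/t/: stop = 1.
/r/: rhotic = 6.
/n/: nasal = 4.
/m/→/t/: 4→1 (does not rise) — violation.
/t/→/r/: 1→6 (rises) — ok.
/r/→/n/: 6→4 (does not rise) — violation.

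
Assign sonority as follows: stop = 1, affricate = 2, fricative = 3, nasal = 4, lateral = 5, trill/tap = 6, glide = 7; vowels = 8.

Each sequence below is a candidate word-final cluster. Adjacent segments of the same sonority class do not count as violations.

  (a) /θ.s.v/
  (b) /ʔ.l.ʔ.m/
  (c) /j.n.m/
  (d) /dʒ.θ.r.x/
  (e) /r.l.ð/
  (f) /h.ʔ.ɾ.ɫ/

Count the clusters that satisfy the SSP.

3

(a) sonority 3-3-3: well-formed.
(b) sonority 1-5-1-4: ill-formed.
(c) sonority 7-4-4: well-formed.
(d) sonority 2-3-6-3: ill-formed.
(e) sonority 6-5-3: well-formed.
(f) sonority 3-1-6-5: ill-formed.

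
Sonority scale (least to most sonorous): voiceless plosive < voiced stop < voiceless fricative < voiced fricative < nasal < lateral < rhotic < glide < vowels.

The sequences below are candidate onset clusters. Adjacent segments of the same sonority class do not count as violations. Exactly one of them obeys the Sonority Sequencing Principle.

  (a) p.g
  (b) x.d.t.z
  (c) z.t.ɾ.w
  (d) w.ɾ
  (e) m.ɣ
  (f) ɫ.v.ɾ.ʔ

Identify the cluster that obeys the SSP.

a

(a) sonority 1-2: well-formed.
(b) sonority 3-2-1-4: ill-formed.
(c) sonority 4-1-7-8: ill-formed.
(d) sonority 8-7: ill-formed.
(e) sonority 5-4: ill-formed.
(f) sonority 6-4-7-1: ill-formed.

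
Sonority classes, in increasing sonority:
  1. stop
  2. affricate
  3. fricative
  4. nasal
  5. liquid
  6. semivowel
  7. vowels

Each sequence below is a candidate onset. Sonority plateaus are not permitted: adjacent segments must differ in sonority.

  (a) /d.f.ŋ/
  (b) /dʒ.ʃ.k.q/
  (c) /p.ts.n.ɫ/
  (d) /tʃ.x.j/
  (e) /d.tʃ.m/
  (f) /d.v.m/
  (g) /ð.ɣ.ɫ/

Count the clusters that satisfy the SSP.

(a) 1-3-4 → obeys
(b) 2-3-1-1 → violates
(c) 1-2-4-5 → obeys
(d) 2-3-6 → obeys
(e) 1-2-4 → obeys
(f) 1-3-4 → obeys
(g) 3-3-5 → violates

5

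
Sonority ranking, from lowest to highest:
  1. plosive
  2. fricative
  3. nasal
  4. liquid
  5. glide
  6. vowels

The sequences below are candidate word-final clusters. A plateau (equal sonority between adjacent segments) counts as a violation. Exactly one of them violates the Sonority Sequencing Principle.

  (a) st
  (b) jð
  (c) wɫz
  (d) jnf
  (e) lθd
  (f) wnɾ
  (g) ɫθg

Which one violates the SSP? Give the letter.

f

(a) 2-1 → obeys
(b) 5-2 → obeys
(c) 5-4-2 → obeys
(d) 5-3-2 → obeys
(e) 4-2-1 → obeys
(f) 5-3-4 → violates
(g) 4-2-1 → obeys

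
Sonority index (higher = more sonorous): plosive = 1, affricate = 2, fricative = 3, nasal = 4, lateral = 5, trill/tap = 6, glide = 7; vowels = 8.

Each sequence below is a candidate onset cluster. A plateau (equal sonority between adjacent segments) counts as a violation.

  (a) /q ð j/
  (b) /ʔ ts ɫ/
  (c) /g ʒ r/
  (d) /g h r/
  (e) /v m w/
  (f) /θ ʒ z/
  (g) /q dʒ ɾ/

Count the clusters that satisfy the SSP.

(a) /q ð j/: profile 1-3-7 — obeys.
(b) /ʔ ts ɫ/: profile 1-2-5 — obeys.
(c) /g ʒ r/: profile 1-3-6 — obeys.
(d) /g h r/: profile 1-3-6 — obeys.
(e) /v m w/: profile 3-4-7 — obeys.
(f) /θ ʒ z/: profile 3-3-3 — violates.
(g) /q dʒ ɾ/: profile 1-2-6 — obeys.

6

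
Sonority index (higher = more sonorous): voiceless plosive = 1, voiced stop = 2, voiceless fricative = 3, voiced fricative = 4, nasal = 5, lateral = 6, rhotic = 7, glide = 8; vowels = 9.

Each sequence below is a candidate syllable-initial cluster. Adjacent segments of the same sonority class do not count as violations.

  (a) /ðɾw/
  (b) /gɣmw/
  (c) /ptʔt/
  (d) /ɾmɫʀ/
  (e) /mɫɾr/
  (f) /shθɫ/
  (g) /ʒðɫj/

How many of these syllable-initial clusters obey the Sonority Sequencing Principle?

6

(a) sonority 4-7-8: well-formed.
(b) sonority 2-4-5-8: well-formed.
(c) sonority 1-1-1-1: well-formed.
(d) sonority 7-5-6-7: ill-formed.
(e) sonority 5-6-7-7: well-formed.
(f) sonority 3-3-3-6: well-formed.
(g) sonority 4-4-6-8: well-formed.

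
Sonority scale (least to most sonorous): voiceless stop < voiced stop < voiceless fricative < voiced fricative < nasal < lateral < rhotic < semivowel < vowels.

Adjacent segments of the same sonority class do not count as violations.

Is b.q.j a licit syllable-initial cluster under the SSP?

/b/ — voiced stop, sonority 2.
/q/ — voiceless stop, sonority 1.
/j/ — semivowel, sonority 8.
The profile is 2-1-8. Between /b/ (2) and /q/ (1) sonority does not rise, so the cluster violates the SSP.

no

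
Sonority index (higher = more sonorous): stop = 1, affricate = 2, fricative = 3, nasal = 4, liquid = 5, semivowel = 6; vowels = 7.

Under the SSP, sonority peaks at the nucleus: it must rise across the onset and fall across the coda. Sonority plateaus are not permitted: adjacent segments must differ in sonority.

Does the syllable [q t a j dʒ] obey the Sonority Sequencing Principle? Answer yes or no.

no

Onset: /q/ is a stop (sonority 1), /t/ is a stop (sonority 1); then the nucleus /a/ (sonority 7).
Onset profile 1-1-7 — does not strictly rise throughout.
Coda: /j/ is a semivowel (sonority 6), /dʒ/ is an affricate (sonority 2).
Coda profile 7-6-2 — falls from the nucleus.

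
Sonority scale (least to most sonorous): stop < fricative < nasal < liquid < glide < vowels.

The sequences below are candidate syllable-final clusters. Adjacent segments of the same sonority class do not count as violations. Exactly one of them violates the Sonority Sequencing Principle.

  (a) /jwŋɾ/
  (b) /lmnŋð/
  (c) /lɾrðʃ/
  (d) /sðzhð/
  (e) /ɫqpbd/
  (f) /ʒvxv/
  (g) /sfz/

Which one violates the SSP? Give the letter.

a

(a) 5-5-3-4 → violates
(b) 4-3-3-3-2 → obeys
(c) 4-4-4-2-2 → obeys
(d) 2-2-2-2-2 → obeys
(e) 4-1-1-1-1 → obeys
(f) 2-2-2-2 → obeys
(g) 2-2-2 → obeys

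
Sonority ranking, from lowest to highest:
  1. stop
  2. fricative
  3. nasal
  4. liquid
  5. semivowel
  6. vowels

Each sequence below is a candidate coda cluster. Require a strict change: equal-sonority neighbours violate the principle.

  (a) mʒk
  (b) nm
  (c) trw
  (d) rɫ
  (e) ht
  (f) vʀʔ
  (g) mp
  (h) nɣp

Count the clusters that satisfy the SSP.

4

(a) sonority 3-2-1: well-formed.
(b) sonority 3-3: ill-formed.
(c) sonority 1-4-5: ill-formed.
(d) sonority 4-4: ill-formed.
(e) sonority 2-1: well-formed.
(f) sonority 2-4-1: ill-formed.
(g) sonority 3-1: well-formed.
(h) sonority 3-2-1: well-formed.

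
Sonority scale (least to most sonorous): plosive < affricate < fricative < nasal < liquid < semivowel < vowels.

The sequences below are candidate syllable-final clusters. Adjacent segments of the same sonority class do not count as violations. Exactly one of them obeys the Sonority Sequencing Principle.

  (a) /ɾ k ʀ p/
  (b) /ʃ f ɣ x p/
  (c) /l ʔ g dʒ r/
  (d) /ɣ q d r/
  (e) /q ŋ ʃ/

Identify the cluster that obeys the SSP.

b

(a) /ɾ k ʀ p/: profile 5-1-5-1 — violates.
(b) /ʃ f ɣ x p/: profile 3-3-3-3-1 — obeys.
(c) /l ʔ g dʒ r/: profile 5-1-1-2-5 — violates.
(d) /ɣ q d r/: profile 3-1-1-5 — violates.
(e) /q ŋ ʃ/: profile 1-4-3 — violates.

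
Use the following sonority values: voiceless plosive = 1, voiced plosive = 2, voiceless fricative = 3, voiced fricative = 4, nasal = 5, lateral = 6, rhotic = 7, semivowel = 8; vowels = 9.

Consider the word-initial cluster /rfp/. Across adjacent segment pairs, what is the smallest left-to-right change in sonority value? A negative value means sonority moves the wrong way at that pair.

-4

/r/ is a rhotic (sonority 7).
/f/ is a voiceless fricative (sonority 3).
/p/ is a voiceless plosive (sonority 1).
/r/→/f/: change -4.
/f/→/p/: change -2.
Minimum = -4.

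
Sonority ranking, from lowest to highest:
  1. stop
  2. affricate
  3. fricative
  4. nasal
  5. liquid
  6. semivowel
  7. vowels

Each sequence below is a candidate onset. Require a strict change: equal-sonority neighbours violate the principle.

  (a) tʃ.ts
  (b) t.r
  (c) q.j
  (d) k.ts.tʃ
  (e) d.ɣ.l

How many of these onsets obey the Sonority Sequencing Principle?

(a) 2-2 → violates
(b) 1-5 → obeys
(c) 1-6 → obeys
(d) 1-2-2 → violates
(e) 1-3-5 → obeys

3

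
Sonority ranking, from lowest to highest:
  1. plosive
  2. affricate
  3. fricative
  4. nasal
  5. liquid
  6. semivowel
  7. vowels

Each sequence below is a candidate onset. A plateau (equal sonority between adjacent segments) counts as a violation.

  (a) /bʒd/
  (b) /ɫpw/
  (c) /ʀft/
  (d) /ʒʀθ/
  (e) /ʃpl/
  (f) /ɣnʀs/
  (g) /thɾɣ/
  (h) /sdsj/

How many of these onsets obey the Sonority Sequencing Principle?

(a) sonority 1-3-1: ill-formed.
(b) sonority 5-1-6: ill-formed.
(c) sonority 5-3-1: ill-formed.
(d) sonority 3-5-3: ill-formed.
(e) sonority 3-1-5: ill-formed.
(f) sonority 3-4-5-3: ill-formed.
(g) sonority 1-3-5-3: ill-formed.
(h) sonority 3-1-3-6: ill-formed.

0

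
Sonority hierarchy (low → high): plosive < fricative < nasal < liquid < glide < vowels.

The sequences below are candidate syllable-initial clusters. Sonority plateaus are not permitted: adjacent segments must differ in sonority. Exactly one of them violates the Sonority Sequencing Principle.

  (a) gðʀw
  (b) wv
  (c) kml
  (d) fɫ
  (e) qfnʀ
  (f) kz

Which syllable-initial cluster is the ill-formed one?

b

(a) sonority 1-2-4-5: well-formed.
(b) sonority 5-2: ill-formed.
(c) sonority 1-3-4: well-formed.
(d) sonority 2-4: well-formed.
(e) sonority 1-2-3-4: well-formed.
(f) sonority 1-2: well-formed.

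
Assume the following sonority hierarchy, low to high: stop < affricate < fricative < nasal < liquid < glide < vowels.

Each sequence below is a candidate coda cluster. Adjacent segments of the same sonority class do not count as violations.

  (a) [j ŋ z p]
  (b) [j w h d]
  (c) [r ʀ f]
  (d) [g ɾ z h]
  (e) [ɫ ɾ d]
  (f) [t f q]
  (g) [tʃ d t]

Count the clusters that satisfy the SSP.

(a) [j ŋ z p]: profile 6-4-3-1 — obeys.
(b) [j w h d]: profile 6-6-3-1 — obeys.
(c) [r ʀ f]: profile 5-5-3 — obeys.
(d) [g ɾ z h]: profile 1-5-3-3 — violates.
(e) [ɫ ɾ d]: profile 5-5-1 — obeys.
(f) [t f q]: profile 1-3-1 — violates.
(g) [tʃ d t]: profile 2-1-1 — obeys.

5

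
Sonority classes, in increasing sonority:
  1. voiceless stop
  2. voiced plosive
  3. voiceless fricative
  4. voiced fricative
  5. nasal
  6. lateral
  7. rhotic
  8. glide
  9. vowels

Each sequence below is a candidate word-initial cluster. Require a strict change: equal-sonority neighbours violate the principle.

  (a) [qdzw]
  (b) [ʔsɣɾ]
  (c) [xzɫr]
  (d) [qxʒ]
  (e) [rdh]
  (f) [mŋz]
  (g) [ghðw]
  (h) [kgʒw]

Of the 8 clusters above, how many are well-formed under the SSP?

(a) 1-2-4-8 → obeys
(b) 1-3-4-7 → obeys
(c) 3-4-6-7 → obeys
(d) 1-3-4 → obeys
(e) 7-2-3 → violates
(f) 5-5-4 → violates
(g) 2-3-4-8 → obeys
(h) 1-2-4-8 → obeys

6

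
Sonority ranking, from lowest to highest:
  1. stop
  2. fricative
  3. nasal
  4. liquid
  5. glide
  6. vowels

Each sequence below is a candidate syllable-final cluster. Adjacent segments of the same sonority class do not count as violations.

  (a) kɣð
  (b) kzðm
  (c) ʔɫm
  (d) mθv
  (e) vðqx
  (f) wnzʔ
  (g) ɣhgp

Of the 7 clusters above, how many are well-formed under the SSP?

3

(a) kɣð: profile 1-2-2 — violates.
(b) kzðm: profile 1-2-2-3 — violates.
(c) ʔɫm: profile 1-4-3 — violates.
(d) mθv: profile 3-2-2 — obeys.
(e) vðqx: profile 2-2-1-2 — violates.
(f) wnzʔ: profile 5-3-2-1 — obeys.
(g) ɣhgp: profile 2-2-1-1 — obeys.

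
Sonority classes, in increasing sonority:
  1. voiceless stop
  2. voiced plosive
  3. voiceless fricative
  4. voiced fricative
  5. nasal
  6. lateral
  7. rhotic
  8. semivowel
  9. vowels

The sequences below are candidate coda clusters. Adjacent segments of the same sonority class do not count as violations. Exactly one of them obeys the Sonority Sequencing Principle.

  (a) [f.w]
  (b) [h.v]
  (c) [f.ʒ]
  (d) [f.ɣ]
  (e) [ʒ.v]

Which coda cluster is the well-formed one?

(a) [f.w]: profile 3-8 — violates.
(b) [h.v]: profile 3-4 — violates.
(c) [f.ʒ]: profile 3-4 — violates.
(d) [f.ɣ]: profile 3-4 — violates.
(e) [ʒ.v]: profile 4-4 — obeys.

e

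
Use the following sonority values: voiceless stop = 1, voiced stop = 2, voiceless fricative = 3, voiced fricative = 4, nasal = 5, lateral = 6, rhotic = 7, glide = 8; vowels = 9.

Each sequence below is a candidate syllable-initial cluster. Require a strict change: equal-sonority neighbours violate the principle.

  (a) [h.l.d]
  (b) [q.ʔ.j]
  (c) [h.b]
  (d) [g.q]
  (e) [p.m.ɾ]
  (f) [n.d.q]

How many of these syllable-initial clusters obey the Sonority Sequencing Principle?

1

(a) [h.l.d]: profile 3-6-2 — violates.
(b) [q.ʔ.j]: profile 1-1-8 — violates.
(c) [h.b]: profile 3-2 — violates.
(d) [g.q]: profile 2-1 — violates.
(e) [p.m.ɾ]: profile 1-5-7 — obeys.
(f) [n.d.q]: profile 5-2-1 — violates.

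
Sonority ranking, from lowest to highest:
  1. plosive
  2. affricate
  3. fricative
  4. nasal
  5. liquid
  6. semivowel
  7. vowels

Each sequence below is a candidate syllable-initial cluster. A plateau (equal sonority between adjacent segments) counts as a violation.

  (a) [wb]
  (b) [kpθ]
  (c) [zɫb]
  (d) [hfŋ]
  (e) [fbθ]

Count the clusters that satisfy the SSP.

0

(a) [wb]: profile 6-1 — violates.
(b) [kpθ]: profile 1-1-3 — violates.
(c) [zɫb]: profile 3-5-1 — violates.
(d) [hfŋ]: profile 3-3-4 — violates.
(e) [fbθ]: profile 3-1-3 — violates.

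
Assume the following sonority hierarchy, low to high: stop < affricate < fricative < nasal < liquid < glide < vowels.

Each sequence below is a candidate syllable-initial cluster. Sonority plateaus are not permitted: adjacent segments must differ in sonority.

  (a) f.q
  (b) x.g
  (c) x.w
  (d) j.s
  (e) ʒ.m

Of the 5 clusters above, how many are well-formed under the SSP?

(a) sonority 3-1: ill-formed.
(b) sonority 3-1: ill-formed.
(c) sonority 3-6: well-formed.
(d) sonority 6-3: ill-formed.
(e) sonority 3-4: well-formed.

2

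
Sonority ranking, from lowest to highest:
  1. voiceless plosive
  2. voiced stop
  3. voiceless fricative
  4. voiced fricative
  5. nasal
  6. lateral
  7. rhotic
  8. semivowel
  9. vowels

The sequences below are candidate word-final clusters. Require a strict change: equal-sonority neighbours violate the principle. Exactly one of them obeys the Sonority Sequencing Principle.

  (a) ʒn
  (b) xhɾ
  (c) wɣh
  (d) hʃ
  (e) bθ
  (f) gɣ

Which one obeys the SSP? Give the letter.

c

(a) ʒn: profile 4-5 — violates.
(b) xhɾ: profile 3-3-7 — violates.
(c) wɣh: profile 8-4-3 — obeys.
(d) hʃ: profile 3-3 — violates.
(e) bθ: profile 2-3 — violates.
(f) gɣ: profile 2-4 — violates.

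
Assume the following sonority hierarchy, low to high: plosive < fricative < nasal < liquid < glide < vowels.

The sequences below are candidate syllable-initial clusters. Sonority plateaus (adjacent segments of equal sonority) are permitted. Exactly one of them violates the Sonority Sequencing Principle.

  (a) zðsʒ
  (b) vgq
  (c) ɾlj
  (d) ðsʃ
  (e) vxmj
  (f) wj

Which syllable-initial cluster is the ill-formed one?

b

(a) sonority 2-2-2-2: well-formed.
(b) sonority 2-1-1: ill-formed.
(c) sonority 4-4-5: well-formed.
(d) sonority 2-2-2: well-formed.
(e) sonority 2-2-3-5: well-formed.
(f) sonority 5-5: well-formed.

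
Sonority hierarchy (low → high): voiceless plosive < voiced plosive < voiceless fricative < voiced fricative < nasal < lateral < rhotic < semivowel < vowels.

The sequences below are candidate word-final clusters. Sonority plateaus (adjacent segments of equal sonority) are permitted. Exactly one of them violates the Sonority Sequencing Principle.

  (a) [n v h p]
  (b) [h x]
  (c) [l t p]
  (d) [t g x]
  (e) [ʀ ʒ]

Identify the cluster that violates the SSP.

(a) sonority 5-4-3-1: well-formed.
(b) sonority 3-3: well-formed.
(c) sonority 6-1-1: well-formed.
(d) sonority 1-2-3: ill-formed.
(e) sonority 7-4: well-formed.

d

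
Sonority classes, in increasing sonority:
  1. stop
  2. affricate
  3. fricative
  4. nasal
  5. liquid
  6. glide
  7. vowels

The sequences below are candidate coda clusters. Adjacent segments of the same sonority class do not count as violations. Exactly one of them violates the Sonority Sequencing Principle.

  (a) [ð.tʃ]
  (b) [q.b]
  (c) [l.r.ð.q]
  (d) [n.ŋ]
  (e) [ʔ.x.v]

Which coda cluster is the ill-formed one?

e

(a) 3-2 → obeys
(b) 1-1 → obeys
(c) 5-5-3-1 → obeys
(d) 4-4 → obeys
(e) 1-3-3 → violates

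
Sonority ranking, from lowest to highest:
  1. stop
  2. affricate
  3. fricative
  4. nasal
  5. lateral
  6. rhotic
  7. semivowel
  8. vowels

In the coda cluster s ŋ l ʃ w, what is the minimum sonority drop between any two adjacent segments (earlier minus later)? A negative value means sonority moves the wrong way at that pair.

/s/: fricative = 3.
/ŋ/: nasal = 4.
/l/: lateral = 5.
/ʃ/: fricative = 3.
/w/: semivowel = 7.
/s/→/ŋ/: change -1.
/ŋ/→/l/: change -1.
/l/→/ʃ/: change +2.
/ʃ/→/w/: change -4.
Minimum = -4.

-4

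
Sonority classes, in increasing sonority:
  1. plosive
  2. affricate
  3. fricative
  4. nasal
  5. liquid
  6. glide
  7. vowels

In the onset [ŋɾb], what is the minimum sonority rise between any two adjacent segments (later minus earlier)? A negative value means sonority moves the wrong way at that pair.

-4

/ŋ/: nasal = 4.
/ɾ/: liquid = 5.
/b/: plosive = 1.
/ŋ/→/ɾ/: change +1.
/ɾ/→/b/: change -4.
Minimum = -4.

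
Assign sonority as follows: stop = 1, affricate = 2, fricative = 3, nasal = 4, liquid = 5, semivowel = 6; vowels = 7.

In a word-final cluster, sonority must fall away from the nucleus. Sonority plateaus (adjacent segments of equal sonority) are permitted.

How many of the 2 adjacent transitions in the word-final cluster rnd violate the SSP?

0

/r/ is a liquid (sonority 5).
/n/ is a nasal (sonority 4).
/d/ is a stop (sonority 1).
/r/→/n/: 5→4 (falls) — ok.
/n/→/d/: 4→1 (falls) — ok.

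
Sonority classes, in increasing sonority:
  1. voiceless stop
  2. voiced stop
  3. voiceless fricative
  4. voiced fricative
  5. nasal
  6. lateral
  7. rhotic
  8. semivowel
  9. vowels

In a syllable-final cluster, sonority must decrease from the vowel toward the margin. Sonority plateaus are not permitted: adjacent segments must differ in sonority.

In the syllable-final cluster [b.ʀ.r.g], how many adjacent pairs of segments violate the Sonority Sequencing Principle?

2

/b/: voiced stop = 2.
/ʀ/: rhotic = 7.
/r/: rhotic = 7.
/g/: voiced stop = 2.
/b/→/ʀ/: 2→7 (does not fall) — violation.
/ʀ/→/r/: 7→7 (plateau) — violation.
/r/→/g/: 7→2 (falls) — ok.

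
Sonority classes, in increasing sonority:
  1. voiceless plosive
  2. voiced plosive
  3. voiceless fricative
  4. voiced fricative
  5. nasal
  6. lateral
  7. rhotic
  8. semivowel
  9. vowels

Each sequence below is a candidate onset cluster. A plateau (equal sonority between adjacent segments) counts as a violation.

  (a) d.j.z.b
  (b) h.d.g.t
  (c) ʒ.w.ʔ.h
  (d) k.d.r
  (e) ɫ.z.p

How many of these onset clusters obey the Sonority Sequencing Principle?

1

(a) sonority 2-8-4-2: ill-formed.
(b) sonority 3-2-2-1: ill-formed.
(c) sonority 4-8-1-3: ill-formed.
(d) sonority 1-2-7: well-formed.
(e) sonority 6-4-1: ill-formed.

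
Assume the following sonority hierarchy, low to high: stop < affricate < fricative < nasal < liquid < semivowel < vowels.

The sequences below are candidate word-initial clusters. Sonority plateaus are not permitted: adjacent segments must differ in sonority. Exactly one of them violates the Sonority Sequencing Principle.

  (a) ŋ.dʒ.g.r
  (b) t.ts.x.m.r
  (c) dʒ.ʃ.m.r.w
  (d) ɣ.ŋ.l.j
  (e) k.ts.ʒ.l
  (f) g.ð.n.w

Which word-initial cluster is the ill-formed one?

(a) sonority 4-2-1-5: ill-formed.
(b) sonority 1-2-3-4-5: well-formed.
(c) sonority 2-3-4-5-6: well-formed.
(d) sonority 3-4-5-6: well-formed.
(e) sonority 1-2-3-5: well-formed.
(f) sonority 1-3-4-6: well-formed.

a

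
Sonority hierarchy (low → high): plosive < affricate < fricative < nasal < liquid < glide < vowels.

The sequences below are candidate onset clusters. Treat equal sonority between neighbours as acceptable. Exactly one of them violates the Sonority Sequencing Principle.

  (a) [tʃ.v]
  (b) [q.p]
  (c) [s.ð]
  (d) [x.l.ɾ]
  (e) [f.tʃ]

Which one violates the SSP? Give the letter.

(a) [tʃ.v]: profile 2-3 — obeys.
(b) [q.p]: profile 1-1 — obeys.
(c) [s.ð]: profile 3-3 — obeys.
(d) [x.l.ɾ]: profile 3-5-5 — obeys.
(e) [f.tʃ]: profile 3-2 — violates.

e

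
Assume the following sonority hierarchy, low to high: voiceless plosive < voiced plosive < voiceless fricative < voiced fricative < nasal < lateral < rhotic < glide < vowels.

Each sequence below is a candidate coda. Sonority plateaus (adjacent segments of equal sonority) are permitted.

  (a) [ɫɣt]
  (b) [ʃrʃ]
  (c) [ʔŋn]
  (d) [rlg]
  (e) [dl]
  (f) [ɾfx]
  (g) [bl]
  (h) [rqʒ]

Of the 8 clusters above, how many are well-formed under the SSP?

3

(a) 6-4-1 → obeys
(b) 3-7-3 → violates
(c) 1-5-5 → violates
(d) 7-6-2 → obeys
(e) 2-6 → violates
(f) 7-3-3 → obeys
(g) 2-6 → violates
(h) 7-1-4 → violates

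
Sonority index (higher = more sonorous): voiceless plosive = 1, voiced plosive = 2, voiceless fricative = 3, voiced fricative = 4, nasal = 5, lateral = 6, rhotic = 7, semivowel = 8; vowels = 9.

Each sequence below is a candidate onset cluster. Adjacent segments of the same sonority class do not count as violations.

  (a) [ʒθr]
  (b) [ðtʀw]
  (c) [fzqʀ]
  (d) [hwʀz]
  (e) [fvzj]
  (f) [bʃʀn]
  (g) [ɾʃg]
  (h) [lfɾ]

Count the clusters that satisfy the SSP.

(a) sonority 4-3-7: ill-formed.
(b) sonority 4-1-7-8: ill-formed.
(c) sonority 3-4-1-7: ill-formed.
(d) sonority 3-8-7-4: ill-formed.
(e) sonority 3-4-4-8: well-formed.
(f) sonority 2-3-7-5: ill-formed.
(g) sonority 7-3-2: ill-formed.
(h) sonority 6-3-7: ill-formed.

1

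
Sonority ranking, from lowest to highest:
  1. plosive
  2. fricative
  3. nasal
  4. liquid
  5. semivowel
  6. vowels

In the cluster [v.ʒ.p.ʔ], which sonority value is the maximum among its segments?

2

/v/ is a fricative (sonority 2).
/ʒ/ is a fricative (sonority 2).
/p/ is a plosive (sonority 1).
/ʔ/ is a plosive (sonority 1).
The maximum is 2.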